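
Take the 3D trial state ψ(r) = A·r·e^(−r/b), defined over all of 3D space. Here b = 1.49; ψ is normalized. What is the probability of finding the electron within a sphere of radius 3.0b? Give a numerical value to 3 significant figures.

With dV = 4πr²dr, the probability is ∫|ψ|² dV over r ≤ 3.0b.
The full normalization integral is A²·[3·π·b^5] = 1, fixing A².
Let u = r/b; then A², 4π and the length scale all cancel, so P = ∫_{0}^{3.0} u^4·e^(-2·u) du ÷ ∫_{0}^{∞} u^4·e^(-2·u) du.
Using ∫ u^4·e^(-2·u) du = -(u^4/2 + u^3 + 3·u^2/2 + 3·u/2 + 3/4)·e^(-2·u), the numerator is 3/4 - 345·e^(-6)/4 and the denominator is 3/4.
The region integral divided by the full integral gives P = 0.7149.

P ≈ 0.715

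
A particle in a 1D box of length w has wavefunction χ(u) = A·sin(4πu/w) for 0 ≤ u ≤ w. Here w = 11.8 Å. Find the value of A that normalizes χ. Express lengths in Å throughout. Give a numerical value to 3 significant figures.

Require ∫ |χ|² du = 1 over the whole domain.
Using sin²θ = (1 − cos 2θ)/2, with χ = A·sin(4πu/w), the integral evaluates to A²·[w/2].
So A² = (w/2)^(−1).
Substituting w = 11.8 gives A² = 0.1695, so A = 0.4117.

A ≈ 0.412 Å^(-1/2)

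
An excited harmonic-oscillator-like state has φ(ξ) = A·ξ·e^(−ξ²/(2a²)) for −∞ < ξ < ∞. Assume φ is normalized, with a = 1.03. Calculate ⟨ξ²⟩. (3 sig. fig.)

⟨ξ^2⟩ ≈ 1.59

By definition ⟨ξ²⟩ = ∫ ξ^2 |φ(ξ)|² dξ.
With ∫_{−∞}^{∞} ξ^(2m) e^(−αξ²) dξ = (2m−1)!!·√π / (2^m α^(m+1/2)), evaluating both integrals, ⟨ξ²⟩ = 3·a^2/2.
Putting a = 1.03 gives 1.591.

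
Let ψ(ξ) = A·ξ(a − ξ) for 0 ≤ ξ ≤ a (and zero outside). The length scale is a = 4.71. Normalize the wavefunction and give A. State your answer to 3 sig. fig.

We need A² ∫|f|² dξ = 1, taking the integral from 0 to a.
Expanding the polynomial and integrating term by term, the integral (without the A² prefactor) comes out to a^5/30.
So A² = (a^5/30)^(−1).
Substituting a = 4.71 gives A² = 0.01294, so A = 0.1138.

A ≈ 0.114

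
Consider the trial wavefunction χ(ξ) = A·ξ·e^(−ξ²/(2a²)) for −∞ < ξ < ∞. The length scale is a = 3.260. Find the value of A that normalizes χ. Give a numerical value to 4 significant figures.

The normalization condition is ∫|χ|² dξ = 1 from −∞ to ∞.
Differentiating ∫e^(−αξ²) dξ = √(π/α) under α to get the higher moments, with χ = A·ξ·e^(−ξ²/(2a²)), the integral evaluates to A²·[√(π)·a^3/2].
Hence A² = 1/[√(π)·a^3/2].
With a = 3.260: A² = 0.032569 and A = 0.18047.

A ≈ 0.1805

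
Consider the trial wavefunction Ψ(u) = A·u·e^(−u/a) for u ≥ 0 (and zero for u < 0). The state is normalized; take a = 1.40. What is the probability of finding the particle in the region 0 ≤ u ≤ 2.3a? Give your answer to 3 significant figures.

P ≈ 0.837

The probability is P = ∫ |Ψ|² du over [0, 2.3a].
The normalization integral ∫|Ψ|²du over the whole domain equals a^3/4·A², and A² cancels in the ratio.
Let t = u/a; then A² and the length scale cancel, so P = ∫_{0}^{2.3} t^2·e^(-2·t) dt ÷ ∫_{0}^{∞} t^2·e^(-2·t) dt.
With ∫ t^2·e^(-2·t) dt = -(2·t^2 + 2·t + 1)·e^(-2·t)/4 + C, the region integral is 1/4 - 809·e^(-23/5)/200 and the full one is 1/4.
Evaluating gives P = 0.8374.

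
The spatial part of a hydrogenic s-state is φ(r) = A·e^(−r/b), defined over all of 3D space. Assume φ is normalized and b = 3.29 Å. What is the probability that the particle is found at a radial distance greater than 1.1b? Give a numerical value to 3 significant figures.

P = ∫ |φ|² 4πr² dr over r > 1.1b.
Normalization gives A² = 1/(π·b^3).
In terms of u = r/b (A², 4π and the length scale all cancel between numerator and denominator), P = [∫_{1.1}^{∞} u^2·e^(-2·u) du] / [∫_{0}^{∞} u^2·e^(-2·u) du].
Using ∫ u^2·e^(-2·u) du = -(2·u^2 + 2·u + 1)·e^(-2·u)/4, the numerator is 281·e^(-11/5)/200 and the denominator is 1/4.
Taking the ratio yields P = 0.6227.

P ≈ 0.623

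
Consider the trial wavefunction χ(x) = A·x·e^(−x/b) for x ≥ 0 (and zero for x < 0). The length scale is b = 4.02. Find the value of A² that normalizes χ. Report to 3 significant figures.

A^2 ≈ 0.0616

Require ∫ |χ|² dx = 1 over the whole domain.
With ∫₀^∞ x^2 e^(−αx) dx = 2!/α^3, carrying out the integral gives A² · b^3/4.
Setting this equal to 1 gives A² = 1/(b^3/4).
Plugging in b = 4.02 yields A = 0.2481.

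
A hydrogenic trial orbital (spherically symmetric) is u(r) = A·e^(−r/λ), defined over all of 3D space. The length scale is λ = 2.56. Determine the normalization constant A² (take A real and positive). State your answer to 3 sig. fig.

Require ∫ |u|² 4πr² dr = 1 over the whole domain.
In 3D with spherical symmetry the volume element is 4πr² dr.
Using ∫₀^∞ rⁿ e^(−αr) dr = n!/αⁿ⁺¹, carrying out the integral gives A² · π·λ^3.
Hence A² = 1/[π·λ^3].
With λ = 2.56: A² = 0.01897 and A = 0.1377.

A^2 ≈ 0.0190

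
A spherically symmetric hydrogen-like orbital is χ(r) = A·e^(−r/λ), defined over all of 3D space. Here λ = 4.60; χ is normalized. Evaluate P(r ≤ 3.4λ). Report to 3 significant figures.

With dV = 4πr²dr, the probability is ∫|χ|² dV over r ≤ 3.4λ.
Normalization gives A² = 1/(π·λ^3).
Substituting u = r/λ, A², 4π and the length scale all cancel in the ratio: P = ∫_{0}^{3.4} u^2·e^(-2·u) du / ∫_{0}^{∞} u^2·e^(-2·u) du.
With ∫ u^2·e^(-2·u) du = -(2·u^2 + 2·u + 1)·e^(-2·u)/4 + C, the region integral is 1/4 - 773·e^(-34/5)/100 and the full one is 1/4.
This evaluates to P = 0.9656.

P ≈ 0.966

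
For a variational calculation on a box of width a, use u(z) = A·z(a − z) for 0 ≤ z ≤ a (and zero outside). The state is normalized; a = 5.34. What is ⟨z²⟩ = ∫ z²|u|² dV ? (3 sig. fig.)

⟨z^2⟩ ≈ 8.15

The expectation value is the |u|²-weighted average of z^2: ∫ z^2|u|² dz.
Since the A² factors cancel between numerator and denominator, ⟨z²⟩ = 2·a^2/7.
With a = 5.34, ⟨z^2⟩ = 8.147.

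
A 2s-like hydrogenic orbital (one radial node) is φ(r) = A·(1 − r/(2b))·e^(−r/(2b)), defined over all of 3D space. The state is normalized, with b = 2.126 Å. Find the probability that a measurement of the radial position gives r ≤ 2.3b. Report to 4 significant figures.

P ≈ 0.05325

Integrate the radial probability density 4πr²|φ|² over r ≤ 2.3b.
A² is fixed by ∫₀^∞ 4πr²|φ|² dr = 1, i.e. A² = (8·π·b^3)^(−1).
Substituting u = r/b, A², 4π and the length scale all cancel in the ratio: P = ∫_{0}^{2.3} u^2·(1 - u/2)^2·e^(-u) du / ∫_{0}^{∞} u^2·(1 - u/2)^2·e^(-u) du.
Using ∫ u^2·(1 - u/2)^2·e^(-u) du = -(u^4/4 + u^2 + 2·u + 2)·e^(-u), the numerator is ≈ 0.106509 and the denominator is 2.
This evaluates to P = 0.053254.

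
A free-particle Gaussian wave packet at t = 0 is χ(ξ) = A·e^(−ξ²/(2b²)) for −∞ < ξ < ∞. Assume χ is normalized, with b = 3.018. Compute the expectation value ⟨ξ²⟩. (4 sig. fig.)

⟨ξ^2⟩ ≈ 4.554

By definition ⟨ξ²⟩ = ∫ ξ^2 |χ(ξ)|² dξ.
Using the Gaussian integral ∫_{−∞}^{∞} e^(−αξ²) dξ = √(π/α), since the A² factors cancel between numerator and denominator, ⟨ξ²⟩ = b^2/2.
With b = 3.018, ⟨ξ^2⟩ = 4.5542.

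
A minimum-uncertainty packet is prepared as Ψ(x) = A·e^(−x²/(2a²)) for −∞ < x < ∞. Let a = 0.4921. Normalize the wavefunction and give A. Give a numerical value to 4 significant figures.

Normalization requires ∫|Ψ|² dx = 1, integrated from −∞ to ∞.
Using the Gaussian integral ∫_{−∞}^{∞} e^(−αx²) dx = √(π/α), with Ψ = A·e^(−x²/(2a²)), the integral evaluates to A²·[√(π)·a].
Hence A² = 1/[√(π)·a].
With a = 0.4921: A² = 1.1465 and A = 1.0707.

A ≈ 1.071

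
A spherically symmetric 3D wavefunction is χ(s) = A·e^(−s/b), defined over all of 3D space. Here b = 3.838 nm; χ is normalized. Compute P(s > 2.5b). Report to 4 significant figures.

P ≈ 0.1247

Integrate the radial probability density 4πs²|χ|² over s > 2.5b.
A² is fixed by ∫₀^∞ 4πs²|χ|² ds = 1, i.e. A² = (π·b^3)^(−1).
Let u = s/b; then A², 4π and the length scale all cancel, so P = ∫_{2.5}^{∞} u^2·e^(-2·u) du ÷ ∫_{0}^{∞} u^2·e^(-2·u) du.
Using ∫ u^2·e^(-2·u) du = -(2·u^2 + 2·u + 1)·e^(-2·u)/4, the numerator is 37·e^(-5)/8 and the denominator is 1/4.
This evaluates to P = 0.12465.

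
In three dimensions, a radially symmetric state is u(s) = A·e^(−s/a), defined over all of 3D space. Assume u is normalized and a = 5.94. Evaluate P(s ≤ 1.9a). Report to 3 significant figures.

P ≈ 0.731

Integrate the radial probability density 4πs²|u|² over s ≤ 1.9a.
The full normalization integral is A²·[π·a^3] = 1, fixing A².
Let t = s/a; then A², 4π and the length scale all cancel, so P = ∫_{0}^{1.9} t^2·e^(-2·t) dt ÷ ∫_{0}^{∞} t^2·e^(-2·t) dt.
With ∫ t^2·e^(-2·t) dt = -(2·t^2 + 2·t + 1)·e^(-2·t)/4 + C, the region integral is 1/4 - 601·e^(-19/5)/200 and the full one is 1/4.
Taking the ratio yields P = 0.7311.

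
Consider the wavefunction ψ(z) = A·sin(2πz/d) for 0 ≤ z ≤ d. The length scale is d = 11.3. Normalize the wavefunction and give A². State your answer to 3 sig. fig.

Require ∫ |ψ|² dz = 1 over the whole domain.
The integral (without the A² prefactor) comes out to d/2.
Setting this equal to 1 gives A² = 1/(d/2).
With d = 11.3: A² = 0.1770 and A = 0.4207.

A^2 ≈ 0.177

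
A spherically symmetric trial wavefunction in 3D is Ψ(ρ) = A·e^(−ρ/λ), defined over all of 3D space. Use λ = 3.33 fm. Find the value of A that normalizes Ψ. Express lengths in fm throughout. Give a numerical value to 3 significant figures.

We need A² ∫|f|² 4πρ² dρ = 1, taking the integral from 0 to ∞.
Recall ∫₀^∞ ρ^m e^(−ρ/β) dρ = m!·β^(m+1), with Ψ = A·e^(−ρ/λ), the integral evaluates to A²·[π·λ^3].
Hence A² = 1/[π·λ^3].
With λ = 3.33: A² = 0.008620 and A = 0.09285.

A ≈ 0.0928 fm^(-3/2)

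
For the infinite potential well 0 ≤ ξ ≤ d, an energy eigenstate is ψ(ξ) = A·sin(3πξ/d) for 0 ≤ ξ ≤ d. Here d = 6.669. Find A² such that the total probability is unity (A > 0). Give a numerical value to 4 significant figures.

The normalization condition is ∫|ψ|² dξ = 1 from 0 to d.
Carrying out the integral gives A² · d/2.
With d = 6.669: A² = 0.29990 and A = 0.54763.

A^2 ≈ 0.2999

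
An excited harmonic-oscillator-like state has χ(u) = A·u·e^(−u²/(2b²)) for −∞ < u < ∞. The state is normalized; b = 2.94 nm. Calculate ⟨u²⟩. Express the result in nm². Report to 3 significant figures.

The expectation value is the |χ|²-weighted average of u^2: ∫ u^2|χ|² du.
Since the A² factors cancel between numerator and denominator, ⟨u²⟩ = 3·b^2/2.
With b = 2.94, ⟨u^2⟩ = 12.97.

⟨u^2⟩ ≈ 13.0 nm^2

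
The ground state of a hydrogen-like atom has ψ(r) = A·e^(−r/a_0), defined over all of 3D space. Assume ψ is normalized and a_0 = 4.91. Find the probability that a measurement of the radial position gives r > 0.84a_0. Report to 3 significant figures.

Integrate the radial probability density 4πr²|ψ|² over r > 0.84a_0.
A² is fixed by ∫₀^∞ 4πr²|ψ|² dr = 1, i.e. A² = (π·a_0^3)^(−1).
Substituting u = r/a_0, A², 4π and the length scale all cancel in the ratio: P = ∫_{0.84}^{∞} u^2·e^(-2·u) du / ∫_{0}^{∞} u^2·e^(-2·u) du.
Using ∫ u^2·e^(-2·u) du = -(2·u^2 + 2·u + 1)·e^(-2·u)/4, the numerator is 2557·e^(-42/25)/2500 and the denominator is 1/4.
This evaluates to P = 0.7625.

P ≈ 0.762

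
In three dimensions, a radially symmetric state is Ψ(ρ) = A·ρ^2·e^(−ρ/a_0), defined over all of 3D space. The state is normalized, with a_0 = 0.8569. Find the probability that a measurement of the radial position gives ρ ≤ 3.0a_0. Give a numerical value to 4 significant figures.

P ≈ 0.3937

With dV = 4πρ²dρ, the probability is ∫|Ψ|² dV over ρ ≤ 3.0a_0.
Normalization gives A² = 1/(45·π·a_0^7/2).
In terms of u = ρ/a_0 (A², 4π and the length scale all cancel between numerator and denominator), P = [∫_{0}^{3.0} u^6·e^(-2·u) du] / [∫_{0}^{∞} u^6·e^(-2·u) du].
Using ∫ u^6·e^(-2·u) du = -(4·u^6 + 12·u^5 + 30·u^4 + 60·u^3 + 90·u^2 + 90·u + 45)·e^(-2·u)/8, the numerator is ≈ 2.21455 and the denominator is 45/8.
The region integral divided by the full integral gives P = 0.39370.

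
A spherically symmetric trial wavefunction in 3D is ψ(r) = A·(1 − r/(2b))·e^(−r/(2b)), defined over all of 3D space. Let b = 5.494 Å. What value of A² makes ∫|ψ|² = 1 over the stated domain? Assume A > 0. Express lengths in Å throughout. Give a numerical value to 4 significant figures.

Require ∫ |ψ|² 4πr² dr = 1 over the whole domain.
In 3D with spherical symmetry the volume element is 4πr² dr.
With ∫₀^∞ r^4 e^(−αr) dr = 4!/α^5, ∫|ψ|² 4πr² dr = A²·(8·π·b^3).
Hence A² = 1/[8·π·b^3].
Substituting b = 5.494 gives A² = 0.00023994, so A = 0.015490.

A^2 ≈ 0.0002399 Å^(-3)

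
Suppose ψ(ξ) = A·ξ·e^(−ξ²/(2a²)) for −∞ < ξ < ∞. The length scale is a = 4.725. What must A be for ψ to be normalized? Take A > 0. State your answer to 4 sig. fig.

Require ∫ |ψ|² dξ = 1 over the whole domain.
Using the Gaussian integral ∫_{−∞}^{∞} e^(−αξ²) dξ = √(π/α), carrying out the integral gives A² · √(π)·a^3/2.
Setting this equal to 1 gives A² = 1/(√(π)·a^3/2).
With a = 4.725: A² = 0.010697 and A = 0.10342.

A ≈ 0.1034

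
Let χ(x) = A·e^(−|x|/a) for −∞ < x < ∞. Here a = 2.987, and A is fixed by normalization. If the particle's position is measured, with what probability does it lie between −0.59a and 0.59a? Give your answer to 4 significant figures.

P ≈ 0.6927

|χ|² is the probability density, so P = ∫_{−0.59a}^{0.59a} |χ|² dx.
With A² fixed by ∫|χ|² = 1, i.e. A² = (a)^(−1), substitute and integrate.
Both integrals are even about x = 0, so only the x ≥ 0 halves are needed (the factors of 2 cancel). Let u = x/a; then A² and the length scale cancel, so P = ∫_{0}^{0.59} e^(-2·u) du ÷ ∫_{0}^{∞} e^(-2·u) du.
Using ∫ e^(-2·u) du = -e^(-2·u)/2, the numerator is 1/2 - e^(-59/50)/2 and the denominator is 1/2.
Taking the ratio, P = 0.69272.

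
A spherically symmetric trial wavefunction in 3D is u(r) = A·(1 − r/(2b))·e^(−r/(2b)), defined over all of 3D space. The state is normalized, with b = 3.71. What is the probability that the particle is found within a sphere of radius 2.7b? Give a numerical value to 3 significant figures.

P ≈ 0.0599

P = ∫ |u|² 4πr² dr over r ≤ 2.7b.
The full normalization integral is A²·[8·π·b^3] = 1, fixing A².
Substituting t = r/b, A², 4π and the length scale all cancel in the ratio: P = ∫_{0}^{2.7} t^2·(1 - t/2)^2·e^(-t) dt / ∫_{0}^{∞} t^2·(1 - t/2)^2·e^(-t) dt.
An antiderivative of t^2·(1 - t/2)^2·e^(-t) is -(t^4/4 + t^2 + 2·t + 2)·e^(-t); evaluating from 0 to 2.7 gives ≈ 0.11986, while the full integral is 2.
This evaluates to P = 0.05993.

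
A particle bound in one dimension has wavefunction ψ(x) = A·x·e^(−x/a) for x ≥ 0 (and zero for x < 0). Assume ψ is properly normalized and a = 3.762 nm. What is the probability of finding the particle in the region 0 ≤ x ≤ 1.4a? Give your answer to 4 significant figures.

P ≈ 0.5305

The probability is P = ∫ |ψ|² dx over [0, 1.4a].
With A² fixed by ∫|ψ|² = 1, i.e. A² = (a^3/4)^(−1), substitute and integrate.
Let u = x/a; then A² and the length scale cancel, so P = ∫_{0}^{1.4} u^2·e^(-2·u) du ÷ ∫_{0}^{∞} u^2·e^(-2·u) du.
Using ∫ u^2·e^(-2·u) du = -(2·u^2 + 2·u + 1)·e^(-2·u)/4, the numerator is 1/4 - 193·e^(-14/5)/100 and the denominator is 1/4.
The result is P = 0.53055.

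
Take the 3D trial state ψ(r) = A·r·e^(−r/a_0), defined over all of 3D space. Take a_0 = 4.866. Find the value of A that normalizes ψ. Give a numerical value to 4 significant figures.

A ≈ 0.006236

Normalization requires ∫|ψ|² 4πr² dr = 1, integrated from 0 to ∞.
Carrying out the integral gives A² · 3·π·a_0^5.
Setting this equal to 1 gives A² = 1/(3·π·a_0^5).
With a_0 = 4.866: A² = 0.000038893 and A = 0.0062364.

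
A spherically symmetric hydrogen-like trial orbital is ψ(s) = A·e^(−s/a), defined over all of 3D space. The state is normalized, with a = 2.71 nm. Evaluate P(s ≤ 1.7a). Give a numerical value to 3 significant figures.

P ≈ 0.660

Integrate the radial probability density 4πs²|ψ|² over s ≤ 1.7a.
A² is fixed by ∫₀^∞ 4πs²|ψ|² ds = 1, i.e. A² = (π·a^3)^(−1).
Let u = s/a; then A², 4π and the length scale all cancel, so P = ∫_{0}^{1.7} u^2·e^(-2·u) du ÷ ∫_{0}^{∞} u^2·e^(-2·u) du.
With ∫ u^2·e^(-2·u) du = -(2·u^2 + 2·u + 1)·e^(-2·u)/4 + C, the region integral is 1/4 - 509·e^(-17/5)/200 and the full one is 1/4.
This evaluates to P = 0.6603.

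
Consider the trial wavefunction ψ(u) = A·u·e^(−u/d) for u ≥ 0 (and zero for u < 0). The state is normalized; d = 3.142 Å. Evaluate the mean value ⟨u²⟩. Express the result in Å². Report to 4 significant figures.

⟨u²⟩ = ∫ u^2 |ψ|² du over the full domain.
Evaluating both integrals, ⟨u²⟩ = 3·d^2.
Putting d = 3.142 gives 29.616.

⟨u^2⟩ ≈ 29.62 Å^2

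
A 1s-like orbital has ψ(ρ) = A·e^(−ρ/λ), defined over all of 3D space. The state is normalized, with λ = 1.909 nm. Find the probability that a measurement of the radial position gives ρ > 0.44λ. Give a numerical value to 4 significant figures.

Integrate the radial probability density 4πρ²|ψ|² over ρ > 0.44λ.
The full normalization integral is A²·[π·λ^3] = 1, fixing A².
Let u = ρ/λ; then A², 4π and the length scale all cancel, so P = ∫_{0.44}^{∞} u^2·e^(-2·u) du ÷ ∫_{0}^{∞} u^2·e^(-2·u) du.
With ∫ u^2·e^(-2·u) du = -(2·u^2 + 2·u + 1)·e^(-2·u)/4 + C, the region integral is 1417·e^(-22/25)/2500 and the full one is 1/4.
The region integral divided by the full integral gives P = 0.94040.

P ≈ 0.9404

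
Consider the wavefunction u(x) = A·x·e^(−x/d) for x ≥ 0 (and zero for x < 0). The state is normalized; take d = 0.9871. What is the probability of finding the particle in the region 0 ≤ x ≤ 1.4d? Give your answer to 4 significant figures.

P ≈ 0.5305

|u|² is the probability density, so P = ∫_{0}^{1.4d} |u|² dx.
The normalization integral ∫|u|²dx over the whole domain equals d^3/4·A², and A² cancels in the ratio.
Substituting t = x/d, A² and the length scale cancel in the ratio: P = ∫_{0}^{1.4} t^2·e^(-2·t) dt / ∫_{0}^{∞} t^2·e^(-2·t) dt.
Using ∫ t^2·e^(-2·t) dt = -(2·t^2 + 2·t + 1)·e^(-2·t)/4, the numerator is 1/4 - 193·e^(-14/5)/100 and the denominator is 1/4.
Taking the ratio, P = 0.53055.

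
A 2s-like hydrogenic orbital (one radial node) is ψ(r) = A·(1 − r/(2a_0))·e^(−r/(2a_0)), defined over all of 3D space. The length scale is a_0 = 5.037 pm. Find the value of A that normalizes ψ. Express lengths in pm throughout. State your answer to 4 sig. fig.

A ≈ 0.01765 pm^(-3/2)

Normalization requires ∫|ψ|² 4πr² dr = 1, integrated from 0 to ∞.
(Spherical symmetry: dV = 4πr² dr.)
With ψ = A·(1 − r/(2a_0))·e^(−r/(2a_0)), the integral evaluates to A²·[8·π·a_0^3].
Setting this equal to 1 gives A² = 1/(8·π·a_0^3).
Substituting a_0 = 5.037 gives A² = 0.00031135, so A = 0.017645.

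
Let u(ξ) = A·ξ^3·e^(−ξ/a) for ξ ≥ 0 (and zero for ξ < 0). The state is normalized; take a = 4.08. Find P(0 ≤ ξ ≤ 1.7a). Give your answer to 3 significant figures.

The probability is P = ∫ |u|² dξ over [0, 1.7a].
Since A² = 1/(45·a^7/8), this is the region integral divided by the full normalization integral.
In terms of t = ξ/a (A² and the length scale cancel between numerator and denominator), P = [∫_{0}^{1.7} t^6·e^(-2·t) dt] / [∫_{0}^{∞} t^6·e^(-2·t) dt].
With ∫ t^6·e^(-2·t) dt = -(4·t^6 + 12·t^5 + 30·t^4 + 60·t^3 + 90·t^2 + 90·t + 45)·e^(-2·t)/8 + C, the region integral is ≈ 0.32542 and the full one is 45/8.
The result is P = 0.05785.

P ≈ 0.0579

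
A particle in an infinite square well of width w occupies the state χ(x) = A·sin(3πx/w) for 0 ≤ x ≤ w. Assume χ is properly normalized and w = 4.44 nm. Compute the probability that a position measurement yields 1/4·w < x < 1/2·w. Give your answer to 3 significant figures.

P ≈ 0.197

P = ∫_{1/4·w}^{1/2·w} |χ(x)|² dx.
Since A² = 1/(w/2), this is the region integral divided by the full normalization integral.
Let u = x/w; then A² and the length scale cancel, so P = ∫_{1/4}^{1/2} sin(3·π·u)^2 du ÷ ∫_{0}^{1} sin(3·π·u)^2 du.
With ∫ sin(3·π·u)^2 du = u/2 - sin(6·π·u)/(12·π) + C, the region integral is 1/8 - 1/(12·π) and the full one is 1/2.
The result is P = (-2 + 3·π)/(12·π).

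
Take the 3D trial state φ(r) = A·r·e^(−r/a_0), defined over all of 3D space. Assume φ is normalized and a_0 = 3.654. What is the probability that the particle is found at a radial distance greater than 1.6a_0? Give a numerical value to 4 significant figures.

With dV = 4πr²dr, the probability is ∫|φ|² dV over r > 1.6a_0.
The full normalization integral is A²·[3·π·a_0^5] = 1, fixing A².
Let u = r/a_0; then A², 4π and the length scale all cancel, so P = ∫_{1.6}^{∞} u^4·e^(-2·u) du ÷ ∫_{0}^{∞} u^4·e^(-2·u) du.
With ∫ u^4·e^(-2·u) du = -(u^4/2 + u^3 + 3·u^2/2 + 3·u/2 + 3/4)·e^(-2·u) + C, the region integral is ≈ 0.585459 and the full one is 3/4.
The region integral divided by the full integral gives P = 0.78061.

P ≈ 0.7806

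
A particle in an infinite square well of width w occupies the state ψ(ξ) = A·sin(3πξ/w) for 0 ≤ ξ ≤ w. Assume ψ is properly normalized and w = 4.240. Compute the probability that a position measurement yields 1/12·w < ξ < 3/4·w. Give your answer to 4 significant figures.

P ≈ 0.6667

|ψ|² is the probability density, so P = ∫_{1/12·w}^{3/4·w} |ψ|² dξ.
Since A² = 1/(w/2), this is the region integral divided by the full normalization integral.
Substituting u = ξ/w, A² and the length scale cancel in the ratio: P = ∫_{1/12}^{3/4} sin(3·π·u)^2 du / ∫_{0}^{1} sin(3·π·u)^2 du.
An antiderivative of sin(3·π·u)^2 is u/2 - sin(6·π·u)/(12·π); evaluating from 1/12 to 3/4 gives 1/3, while the full integral is 1/2.
Evaluating gives P = 2/3.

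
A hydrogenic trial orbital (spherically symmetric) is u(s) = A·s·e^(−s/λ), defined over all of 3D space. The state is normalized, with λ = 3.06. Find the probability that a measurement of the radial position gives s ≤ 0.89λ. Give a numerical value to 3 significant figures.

P = ∫ |u|² 4πs² ds over s ≤ 0.89λ.
The full normalization integral is A²·[3·π·λ^5] = 1, fixing A².
Substituting t = s/λ, A², 4π and the length scale all cancel in the ratio: P = ∫_{0}^{0.89} t^4·e^(-2·t) dt / ∫_{0}^{∞} t^4·e^(-2·t) dt.
With ∫ t^4·e^(-2·t) dt = -(t^4/2 + t^3 + 3·t^2/2 + 3·t/2 + 3/4)·e^(-2·t) + C, the region integral is ≈ 0.026234 and the full one is 3/4.
Taking the ratio yields P = 0.03498.

P ≈ 0.0350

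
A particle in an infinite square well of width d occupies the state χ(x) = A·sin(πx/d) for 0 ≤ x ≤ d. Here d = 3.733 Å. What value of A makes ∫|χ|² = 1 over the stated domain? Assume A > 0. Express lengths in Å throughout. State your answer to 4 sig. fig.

A ≈ 0.7320 Å^(-1/2)

We need A² ∫|f|² dx = 1, taking the integral from 0 to d.
The integral (without the A² prefactor) comes out to d/2.
Hence A² = 1/[d/2].
With d = 3.733: A² = 0.53576 and A = 0.73196.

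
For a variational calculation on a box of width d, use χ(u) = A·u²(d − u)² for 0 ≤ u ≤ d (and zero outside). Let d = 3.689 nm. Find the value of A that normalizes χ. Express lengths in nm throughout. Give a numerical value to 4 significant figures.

Normalization requires ∫|χ|² du = 1, integrated from 0 to d.
Expanding the polynomial and integrating term by term, the integral (without the A² prefactor) comes out to d^9/630.
So A² = (d^9/630)^(−1).
Substituting d = 3.689 gives A² = 0.0049792, so A = 0.070564.

A ≈ 0.07056 nm^(-9/2)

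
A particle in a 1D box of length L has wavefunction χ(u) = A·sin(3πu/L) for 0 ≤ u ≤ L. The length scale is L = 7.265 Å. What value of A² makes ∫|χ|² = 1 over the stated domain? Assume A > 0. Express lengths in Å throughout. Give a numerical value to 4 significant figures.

Require ∫ |χ|² du = 1 over the whole domain.
Using sin²θ = (1 − cos 2θ)/2, with χ = A·sin(3πu/L), the integral evaluates to A²·[L/2].
Setting this equal to 1 gives A² = 1/(L/2).
Substituting L = 7.265 gives A² = 0.27529, so A = 0.52468.

A^2 ≈ 0.2753 Å^(-1)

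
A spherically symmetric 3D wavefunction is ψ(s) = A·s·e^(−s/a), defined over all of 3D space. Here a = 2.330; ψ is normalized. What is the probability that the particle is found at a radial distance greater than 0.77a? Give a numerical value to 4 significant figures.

P = ∫ |ψ|² 4πs² ds over s > 0.77a.
Normalization gives A² = 1/(3·π·a^5).
In terms of u = s/a (A², 4π and the length scale all cancel between numerator and denominator), P = [∫_{0.77}^{∞} u^4·e^(-2·u) du] / [∫_{0}^{∞} u^4·e^(-2·u) du].
An antiderivative of u^4·e^(-2·u) is -(u^4/2 + u^3 + 3·u^2/2 + 3·u/2 + 3/4)·e^(-2·u); evaluating from 0.77 to ∞ gives ≈ 0.734609, while the full integral is 3/4.
Taking the ratio yields P = 0.97948.

P ≈ 0.9795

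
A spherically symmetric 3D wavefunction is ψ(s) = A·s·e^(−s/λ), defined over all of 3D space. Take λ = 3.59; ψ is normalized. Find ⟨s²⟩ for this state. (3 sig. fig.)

By definition ⟨s²⟩ = ∫ s^2 |ψ(s)|² 4πs² ds.
Since the A² factors cancel between numerator and denominator, ⟨s²⟩ = 15·λ^2/2.
With λ = 3.59, ⟨s^2⟩ = 96.66.

⟨s^2⟩ ≈ 96.7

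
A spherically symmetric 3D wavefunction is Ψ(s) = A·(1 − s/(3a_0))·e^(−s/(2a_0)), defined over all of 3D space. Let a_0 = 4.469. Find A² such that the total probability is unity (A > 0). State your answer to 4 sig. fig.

A^2 ≈ 0.001337

Require ∫ |Ψ|² 4πs² ds = 1 over the whole domain.
Recall ∫₀^∞ s^m e^(−s/β) ds = m!·β^(m+1), the integral (without the A² prefactor) comes out to 8·π·a_0^3/3.
Plugging in a_0 = 4.469 yields A = 0.036570.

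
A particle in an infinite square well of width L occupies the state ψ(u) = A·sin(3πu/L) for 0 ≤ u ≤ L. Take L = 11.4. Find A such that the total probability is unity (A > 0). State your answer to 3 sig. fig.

Require ∫ |ψ|² du = 1 over the whole domain.
With ∫₀^L sin²(nπu/L) du = L/2, the integral (without the A² prefactor) comes out to L/2.
Hence A² = 1/[L/2].
Substituting L = 11.4 gives A² = 0.1754, so A = 0.4189.

A ≈ 0.419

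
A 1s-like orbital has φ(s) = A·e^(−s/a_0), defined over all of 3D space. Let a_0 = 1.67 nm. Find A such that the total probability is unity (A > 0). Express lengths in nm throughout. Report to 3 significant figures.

A ≈ 0.261 nm^(-3/2)

Require ∫ |φ|² 4πs² ds = 1 over the whole domain.
Recall ∫₀^∞ s^m e^(−s/β) ds = m!·β^(m+1), the integral (without the A² prefactor) comes out to π·a_0^3.
So A² = (π·a_0^3)^(−1).
Substituting a_0 = 1.67 gives A² = 0.06834, so A = 0.2614.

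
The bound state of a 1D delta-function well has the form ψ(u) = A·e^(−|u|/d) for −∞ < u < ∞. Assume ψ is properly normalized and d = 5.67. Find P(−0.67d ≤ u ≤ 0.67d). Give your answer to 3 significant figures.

P ≈ 0.738

|ψ|² is the probability density, so P = ∫_{−0.67d}^{0.67d} |ψ|² du.
The normalization integral ∫|ψ|²du over the whole domain equals d·A², and A² cancels in the ratio.
Both integrals are even about u = 0, so only the u ≥ 0 halves are needed (the factors of 2 cancel). Substituting t = u/d, A² and the length scale cancel in the ratio: P = ∫_{0}^{0.67} e^(-2·t) dt / ∫_{0}^{∞} e^(-2·t) dt.
Using ∫ e^(-2·t) dt = -e^(-2·t)/2, the numerator is 1/2 - e^(-67/50)/2 and the denominator is 1/2.
Evaluating gives P = 0.7382.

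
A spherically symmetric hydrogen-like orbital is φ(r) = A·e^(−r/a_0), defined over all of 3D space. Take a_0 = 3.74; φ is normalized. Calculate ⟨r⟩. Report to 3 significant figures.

The expectation value is the |φ|²-weighted average of r: ∫ r|φ|² 4πr² dr.
Since the A² factors cancel between numerator and denominator, ⟨r⟩ = 3·a_0/2.
With a_0 = 3.74, ⟨r⟩ = 5.610.

⟨r⟩ ≈ 5.61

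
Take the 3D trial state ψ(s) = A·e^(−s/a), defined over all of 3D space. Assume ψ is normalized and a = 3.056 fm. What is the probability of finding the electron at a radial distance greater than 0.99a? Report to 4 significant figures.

P = ∫ |ψ|² 4πs² ds over s > 0.99a.
A² is fixed by ∫₀^∞ 4πs²|ψ|² ds = 1, i.e. A² = (π·a^3)^(−1).
Let u = s/a; then A², 4π and the length scale all cancel, so P = ∫_{0.99}^{∞} u^2·e^(-2·u) du ÷ ∫_{0}^{∞} u^2·e^(-2·u) du.
With ∫ u^2·e^(-2·u) du = -(2·u^2 + 2·u + 1)·e^(-2·u)/4 + C, the region integral is ≈ 0.170522 and the full one is 1/4.
Taking the ratio yields P = 0.68209.

P ≈ 0.6821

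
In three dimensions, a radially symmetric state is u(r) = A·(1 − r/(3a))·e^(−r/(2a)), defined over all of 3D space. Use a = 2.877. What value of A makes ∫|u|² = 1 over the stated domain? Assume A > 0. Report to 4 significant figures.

A ≈ 0.07080

Normalization requires ∫|u|² 4πr² dr = 1, integrated from 0 to ∞.
In 3D with spherical symmetry the volume element is 4πr² dr.
Using ∫₀^∞ rⁿ e^(−αr) dr = n!/αⁿ⁺¹, carrying out the integral gives A² · 8·π·a^3/3.
Setting this equal to 1 gives A² = 1/(8·π·a^3/3).
With a = 2.877: A² = 0.0050126 and A = 0.070800.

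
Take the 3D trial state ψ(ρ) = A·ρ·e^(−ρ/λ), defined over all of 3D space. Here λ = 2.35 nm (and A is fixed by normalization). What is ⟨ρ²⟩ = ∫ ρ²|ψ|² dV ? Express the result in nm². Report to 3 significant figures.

The expectation value is the |ψ|²-weighted average of ρ^2: ∫ ρ^2|ψ|² 4πρ² dρ.
Since the A² factors cancel between numerator and denominator, ⟨ρ²⟩ = 15·λ^2/2.
Putting λ = 2.35 gives 41.42.

⟨ρ^2⟩ ≈ 41.4 nm^2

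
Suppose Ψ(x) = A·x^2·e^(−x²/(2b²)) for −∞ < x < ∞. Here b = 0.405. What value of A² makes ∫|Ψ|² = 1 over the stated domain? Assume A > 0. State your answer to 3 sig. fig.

A^2 ≈ 69.0

Normalization requires ∫|Ψ|² dx = 1, integrated from −∞ to ∞.
Carrying out the integral gives A² · 3·√(π)·b^5/4.
Hence A² = 1/[3·√(π)·b^5/4].
Substituting b = 0.405 gives A² = 69.04, so A = 8.309.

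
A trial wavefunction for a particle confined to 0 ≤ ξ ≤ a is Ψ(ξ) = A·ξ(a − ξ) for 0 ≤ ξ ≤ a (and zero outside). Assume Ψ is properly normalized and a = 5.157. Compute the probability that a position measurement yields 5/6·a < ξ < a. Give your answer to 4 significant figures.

The probability is P = ∫ |Ψ|² dξ over [5/6·a, a].
The normalization integral ∫|Ψ|²dξ over the whole domain equals a^5/30·A², and A² cancels in the ratio.
Substituting u = ξ/a, A² and the length scale cancel in the ratio: P = ∫_{5/6}^{1} u^2·(1 - u)^2 du / ∫_{0}^{1} u^2·(1 - u)^2 du.
An antiderivative of u^2·(1 - u)^2 is u^3·(6·u^2 - 15·u + 10)/30; evaluating from 5/6 to 1 gives ≈ 0.00118313, while the full integral is 1/30.
Evaluating gives P = 23/648.

P ≈ 0.03549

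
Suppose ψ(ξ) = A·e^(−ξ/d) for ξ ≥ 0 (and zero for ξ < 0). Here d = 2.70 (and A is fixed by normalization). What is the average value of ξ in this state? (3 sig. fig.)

⟨ξ⟩ ≈ 1.35

⟨ξ⟩ = ∫ ξ |ψ|² dξ over the full domain.
Recall ∫₀^∞ ξ^m e^(−ξ/β) dξ = m!·β^(m+1), evaluating both integrals, ⟨ξ⟩ = d/2.
With d = 2.70, ⟨ξ⟩ = 1.350.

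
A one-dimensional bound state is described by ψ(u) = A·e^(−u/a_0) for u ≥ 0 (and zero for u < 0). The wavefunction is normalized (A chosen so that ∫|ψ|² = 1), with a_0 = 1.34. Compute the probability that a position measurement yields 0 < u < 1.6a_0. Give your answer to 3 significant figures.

|ψ|² is the probability density, so P = ∫_{0}^{1.6a_0} |ψ|² du.
The normalization integral ∫|ψ|²du over the whole domain equals a_0/2·A², and A² cancels in the ratio.
Let t = u/a_0; then A² and the length scale cancel, so P = ∫_{0}^{1.6} e^(-2·t) dt ÷ ∫_{0}^{∞} e^(-2·t) dt.
With ∫ e^(-2·t) dt = -e^(-2·t)/2 + C, the region integral is 1/2 - e^(-16/5)/2 and the full one is 1/2.
Taking the ratio, P = 0.9592.

P ≈ 0.959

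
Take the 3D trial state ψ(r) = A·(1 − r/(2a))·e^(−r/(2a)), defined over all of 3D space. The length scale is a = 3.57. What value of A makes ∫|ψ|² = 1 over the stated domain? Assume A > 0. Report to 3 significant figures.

Require ∫ |ψ|² 4πr² dr = 1 over the whole domain.
Carrying out the integral gives A² · 8·π·a^3.
Substituting a = 3.57 gives A² = 0.0008745, so A = 0.02957.

A ≈ 0.0296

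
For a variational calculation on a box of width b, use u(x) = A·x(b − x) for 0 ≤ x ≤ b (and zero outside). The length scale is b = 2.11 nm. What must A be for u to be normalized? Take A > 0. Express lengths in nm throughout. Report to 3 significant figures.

A ≈ 0.847 nm^(-5/2)

The normalization condition is ∫|u|² dx = 1 from 0 to b.
Expanding the polynomial and integrating term by term, ∫|u|² dx = A²·(b^5/30).
So A² = (b^5/30)^(−1).
Plugging in b = 2.11 yields A = 0.8469.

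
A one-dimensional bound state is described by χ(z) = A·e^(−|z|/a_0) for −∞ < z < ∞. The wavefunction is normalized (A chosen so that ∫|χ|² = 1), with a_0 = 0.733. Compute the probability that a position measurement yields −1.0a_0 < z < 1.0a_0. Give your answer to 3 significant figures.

P ≈ 0.865

|χ|² is the probability density, so P = ∫_{−1.0a_0}^{1.0a_0} |χ|² dz.
The normalization integral ∫|χ|²dz over the whole domain equals a_0·A², and A² cancels in the ratio.
By symmetry take twice the z ≥ 0 contribution in numerator and denominator; the 2's cancel. Let u = z/a_0; then A² and the length scale cancel, so P = ∫_{0}^{1.0} e^(-2·u) du ÷ ∫_{0}^{∞} e^(-2·u) du.
With ∫ e^(-2·u) du = -e^(-2·u)/2 + C, the region integral is 1/2 - e^(-2)/2 and the full one is 1/2.
Taking the ratio, P = 0.8647.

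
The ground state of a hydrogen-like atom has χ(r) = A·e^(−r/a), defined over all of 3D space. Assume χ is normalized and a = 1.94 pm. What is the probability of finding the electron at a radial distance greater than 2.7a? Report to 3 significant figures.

P = ∫ |χ|² 4πr² dr over r > 2.7a.
Normalization gives A² = 1/(π·a^3).
Let u = r/a; then A², 4π and the length scale all cancel, so P = ∫_{2.7}^{∞} u^2·e^(-2·u) du ÷ ∫_{0}^{∞} u^2·e^(-2·u) du.
Using ∫ u^2·e^(-2·u) du = -(2·u^2 + 2·u + 1)·e^(-2·u)/4, the numerator is 1049·e^(-27/5)/200 and the denominator is 1/4.
The region integral divided by the full integral gives P = 0.09476.

P ≈ 0.0948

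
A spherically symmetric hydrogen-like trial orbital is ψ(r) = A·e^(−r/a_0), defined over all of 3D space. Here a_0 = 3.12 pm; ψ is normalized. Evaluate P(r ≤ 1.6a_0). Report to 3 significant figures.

P ≈ 0.620

P = ∫ |ψ|² 4πr² dr over r ≤ 1.6a_0.
The full normalization integral is A²·[π·a_0^3] = 1, fixing A².
Let u = r/a_0; then A², 4π and the length scale all cancel, so P = ∫_{0}^{1.6} u^2·e^(-2·u) du ÷ ∫_{0}^{∞} u^2·e^(-2·u) du.
An antiderivative of u^2·e^(-2·u) is -(2·u^2 + 2·u + 1)·e^(-2·u)/4; evaluating from 0 to 1.6 gives 1/4 - 233·e^(-16/5)/100, while the full integral is 1/4.
This evaluates to P = 0.6201.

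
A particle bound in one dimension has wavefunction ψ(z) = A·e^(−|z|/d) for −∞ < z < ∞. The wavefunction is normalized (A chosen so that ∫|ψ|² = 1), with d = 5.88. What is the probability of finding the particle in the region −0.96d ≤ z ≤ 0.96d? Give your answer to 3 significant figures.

P ≈ 0.853

|ψ|² is the probability density, so P = ∫_{−0.96d}^{0.96d} |ψ|² dz.
Since A² = 1/(d), this is the region integral divided by the full normalization integral.
Both integrals are even about z = 0, so only the z ≥ 0 halves are needed (the factors of 2 cancel). Substituting u = z/d, A² and the length scale cancel in the ratio: P = ∫_{0}^{0.96} e^(-2·u) du / ∫_{0}^{∞} e^(-2·u) du.
An antiderivative of e^(-2·u) is -e^(-2·u)/2; evaluating from 0 to 0.96 gives 1/2 - e^(-48/25)/2, while the full integral is 1/2.
Taking the ratio, P = 0.8534.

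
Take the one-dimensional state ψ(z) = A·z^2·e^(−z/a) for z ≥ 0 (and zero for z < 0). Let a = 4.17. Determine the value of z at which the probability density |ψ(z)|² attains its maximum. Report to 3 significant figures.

z ≈ 8.34

Set d/dz [|ψ(z)|²] = 0 and solve for z > 0.
Solving yields z = 2·a.
With a = 4.17, the most probable position is 8.340.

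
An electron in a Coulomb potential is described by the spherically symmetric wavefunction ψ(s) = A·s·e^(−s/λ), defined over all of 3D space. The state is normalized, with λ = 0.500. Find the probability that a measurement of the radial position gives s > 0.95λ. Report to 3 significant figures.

Integrate the radial probability density 4πs²|ψ|² over s > 0.95λ.
Normalization gives A² = 1/(3·π·λ^5).
Substituting u = s/λ, A², 4π and the length scale all cancel in the ratio: P = ∫_{0.95}^{∞} u^4·e^(-2·u) du / ∫_{0}^{∞} u^4·e^(-2·u) du.
An antiderivative of u^4·e^(-2·u) is -(u^4/2 + u^3 + 3·u^2/2 + 3·u/2 + 3/4)·e^(-2·u); evaluating from 0.95 to ∞ gives ≈ 0.71694, while the full integral is 3/4.
The region integral divided by the full integral gives P = 0.9559.

P ≈ 0.956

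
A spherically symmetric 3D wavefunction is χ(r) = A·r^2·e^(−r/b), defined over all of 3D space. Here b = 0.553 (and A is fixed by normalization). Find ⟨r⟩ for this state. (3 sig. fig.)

⟨r⟩ ≈ 1.94

By definition ⟨r⟩ = ∫ r |χ(r)|² 4πr² dr.
With ∫₀^∞ r^7 e^(−αr) dr = 7!/α^8, since the A² factors cancel between numerator and denominator, ⟨r⟩ = 7·b/2.
Putting b = 0.553 gives 1.936.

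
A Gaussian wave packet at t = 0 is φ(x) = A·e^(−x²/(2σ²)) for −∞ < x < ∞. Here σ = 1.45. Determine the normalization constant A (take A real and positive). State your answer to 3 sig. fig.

A ≈ 0.624

We need A² ∫|f|² dx = 1, taking the integral from −∞ to ∞.
Carrying out the integral gives A² · √(π)·σ.
Hence A² = 1/[√(π)·σ].
Plugging in σ = 1.45 yields A = 0.6238.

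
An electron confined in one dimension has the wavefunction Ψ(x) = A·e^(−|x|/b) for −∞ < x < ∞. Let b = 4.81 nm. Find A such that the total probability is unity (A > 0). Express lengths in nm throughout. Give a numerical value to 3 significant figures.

We need A² ∫|f|² dx = 1, taking the integral from −∞ to ∞.
With Ψ = A·e^(−|x|/b), the integral evaluates to A²·[b].
With b = 4.81: A² = 0.2079 and A = 0.4560.

A ≈ 0.456 nm^(-1/2)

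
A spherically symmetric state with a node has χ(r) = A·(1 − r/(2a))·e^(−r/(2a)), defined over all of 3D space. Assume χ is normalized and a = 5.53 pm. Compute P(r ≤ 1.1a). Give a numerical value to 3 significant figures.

Integrate the radial probability density 4πr²|χ|² over r ≤ 1.1a.
The full normalization integral is A²·[8·π·a^3] = 1, fixing A².
Let u = r/a; then A², 4π and the length scale all cancel, so P = ∫_{0}^{1.1} u^2·(1 - u/2)^2·e^(-u) du ÷ ∫_{0}^{∞} u^2·(1 - u/2)^2·e^(-u) du.
An antiderivative of u^2·(1 - u/2)^2·e^(-u) is -(u^4/4 + u^2 + 2·u + 2)·e^(-u); evaluating from 0 to 1.1 gives ≈ 0.077328, while the full integral is 2.
The region integral divided by the full integral gives P = 0.03866.

P ≈ 0.0387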